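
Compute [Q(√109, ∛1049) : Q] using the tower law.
[Q(√109, ∛1049) : Q] = 6

Let L = Q(√109, ∛1049). Since Q(√109) ⊂ L and [Q(√109):Q] = 2, the tower law gives 2 | [L:Q]. Likewise Q(∛1049) ⊂ L with [Q(∛1049):Q] = 3 (because 1049 is not a perfect cube), so 3 | [L:Q]. As gcd(2,3) = 1, [L:Q] is divisible by 6. Conversely L is generated over Q by √109 and ∛1049, so [L:Q] ≤ 2·3 = 6. Therefore [Q(√109, ∛1049) : Q] = 6.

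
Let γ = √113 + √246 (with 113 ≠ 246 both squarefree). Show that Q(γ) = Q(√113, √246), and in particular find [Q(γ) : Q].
[Q(γ) : Q] = 4 (equivalently, Q(γ) = Q(√113, √246))

Obviously Q(γ) ⊆ Q(√113, √246), and [Q(√113, √246):Q] = 4 (since 113, 246 are distinct squarefree integers > 1 with 27798 not a perfect square). To show equality we compute the minimal polynomial of γ. From γ = √113 + √246: γ^2 = 113 + 2√(27798) + 246 = 359 + 2√(27798), so γ^2 - 359 = 2√(27798); squaring, (γ^2 - 359)^2 = 4·27798, i.e. γ^4 - 718γ^2 + 128881 - 111192 = 0, i.e. γ^4 - 718γ^2 + 17689 = 0. So γ is a root of x^4 - 718x^2 + 17689. This polynomial is irreducible over Q: it has no rational root (each ±√113 ± √246 is irrational), and any factorization into two quadratics over Q would force √(27798) ∈ Q (pairing opposite roots) or √113, √246 ∈ Q (other pairings), all impossible. Hence [Q(γ):Q] = 4 = [Q(√113, √246):Q], so Q(γ) = Q(√113, √246).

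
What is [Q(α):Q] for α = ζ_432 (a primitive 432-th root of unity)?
[Q(α):Q] = 144

The minimal polynomial of ζ_432 over Q is the 432-th cyclotomic polynomial Φ_432(x), which is irreducible over Q and has degree φ(432) = 144. Hence [Q(α):Q] = φ(432) = 144.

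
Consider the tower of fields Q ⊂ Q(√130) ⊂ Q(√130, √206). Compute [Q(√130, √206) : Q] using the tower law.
[Q(√130, √206) : Q] = 4

[Q(√130):Q] = 2 (min poly x^2 - 130, irreducible since 130 is squarefree > 1). For the top step, suppose √206 ∈ Q(√130), say √206 = c + d√130 with c, d ∈ Q. Squaring: 206 = c^2 + 130d^2 + 2cd√130. Since √130 ∉ Q this forces 2cd = 0. If d = 0 then √206 = c ∈ Q, contradicting 206 squarefree > 1. If c = 0 then 206 = 130d^2, so 130·206 = (130d)^2 is a perfect square in Q — but 130·206 = 26780 is not a perfect square (since 130 and 206 are distinct squarefree integers). Contradiction. Hence √206 ∉ Q(√130), so x^2 - 206 stays irreducible over Q(√130) and [Q(√130, √206) : Q(√130)] = 2. By the tower law, [Q(√130, √206) : Q] = 2 · 2 = 4.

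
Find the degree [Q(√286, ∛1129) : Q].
[Q(√286, ∛1129) : Q] = 6

Let L = Q(√286, ∛1129). Since Q(√286) ⊂ L and [Q(√286):Q] = 2, the tower law gives 2 | [L:Q]. Likewise Q(∛1129) ⊂ L with [Q(∛1129):Q] = 3 (because 1129 is not a perfect cube), so 3 | [L:Q]. As gcd(2,3) = 1, [L:Q] is divisible by 6. Conversely L is generated over Q by √286 and ∛1129, so [L:Q] ≤ 2·3 = 6. Therefore [Q(√286, ∛1129) : Q] = 6.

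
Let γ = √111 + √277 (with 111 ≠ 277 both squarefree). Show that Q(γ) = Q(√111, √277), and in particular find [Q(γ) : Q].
[Q(γ) : Q] = 4 (equivalently, Q(γ) = Q(√111, √277))

Obviously Q(γ) ⊆ Q(√111, √277), and [Q(√111, √277):Q] = 4 (since 111, 277 are distinct squarefree integers > 1 with 30747 not a perfect square). To show equality we compute the minimal polynomial of γ. From γ = √111 + √277: γ^2 = 111 + 2√(30747) + 277 = 388 + 2√(30747), so γ^2 - 388 = 2√(30747); squaring, (γ^2 - 388)^2 = 4·30747, i.e. γ^4 - 776γ^2 + 150544 - 122988 = 0, i.e. γ^4 - 776γ^2 + 27556 = 0. So γ is a root of x^4 - 776x^2 + 27556. This polynomial is irreducible over Q: it has no rational root (each ±√111 ± √277 is irrational), and any factorization into two quadratics over Q would force √(30747) ∈ Q (pairing opposite roots) or √111, √277 ∈ Q (other pairings), all impossible. Hence [Q(γ):Q] = 4 = [Q(√111, √277):Q], so Q(γ) = Q(√111, √277).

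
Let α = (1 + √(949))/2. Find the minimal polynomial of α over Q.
m_α(x) = x^2 - x - 237

From 2α - 1 = √(949), squaring gives (2α - 1)^2 = 949, i.e. 4α^2 - 4α + 1 = 949, so α^2 - α + (1 - 949)/4 = 0. Since 949 ≡ 1 (mod 4), (1 - 949)/4 = -237 ∈ Z. The polynomial x^2 - x - 237 has discriminant 1 - 4·(-237) = 949, which is not a perfect square in Q (d = 949 is squarefree and ≠ 1), so x^2 - x - 237 is irreducible over Q. It is the minimal polynomial of α.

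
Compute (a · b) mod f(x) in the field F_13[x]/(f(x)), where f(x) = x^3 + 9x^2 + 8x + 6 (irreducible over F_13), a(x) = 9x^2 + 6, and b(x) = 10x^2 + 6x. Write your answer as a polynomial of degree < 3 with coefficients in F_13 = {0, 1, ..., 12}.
a · b ≡ 8x^2 + 6x + 12 (mod f(x))

Multiply in F_13[x]: a(x)·b(x) = (9x^2 + 6)·(10x^2 + 6x) = 12x^4 + 2x^3 + 8x^2 + 10x. This has degree ≥ 3, so divide by f(x) over F_13: 12x^4 + 2x^3 + 8x^2 + 10x = (12x + 11)·(x^3 + 9x^2 + 8x + 6) + (8x^2 + 6x + 12). Hence a·b ≡ 8x^2 + 6x + 12 (mod f). (F_13[x]/(f) is a field with 13^3 = 2197 elements since f is irreducible of degree 3.)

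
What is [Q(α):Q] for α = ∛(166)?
[Q(α):Q] = 3

The minimal polynomial of α is x^3 - 166, irreducible over Q since 166 is not a perfect cube (so x^3 - 166 has no rational root). Hence [Q(α):Q] = deg(m_α) = 3.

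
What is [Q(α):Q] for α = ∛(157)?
[Q(α):Q] = 3

The minimal polynomial of α is x^3 - 157, irreducible over Q since 157 is not a perfect cube (so x^3 - 157 has no rational root). Hence [Q(α):Q] = deg(m_α) = 3.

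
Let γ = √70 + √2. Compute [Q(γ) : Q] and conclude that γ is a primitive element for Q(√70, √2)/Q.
[Q(γ) : Q] = 4 (equivalently, Q(γ) = Q(√70, √2))

Obviously Q(γ) ⊆ Q(√70, √2), and [Q(√70, √2):Q] = 4 (since 70, 2 are distinct squarefree integers > 1 with 140 not a perfect square). To show equality we compute the minimal polynomial of γ. From γ = √70 + √2: γ^2 = 70 + 2√(140) + 2 = 72 + 2√(140), so γ^2 - 72 = 2√(140); squaring, (γ^2 - 72)^2 = 4·140, i.e. γ^4 - 144γ^2 + 5184 - 560 = 0, i.e. γ^4 - 144γ^2 + 4624 = 0. So γ is a root of x^4 - 144x^2 + 4624. This polynomial is irreducible over Q: it has no rational root (each ±√70 ± √2 is irrational), and any factorization into two quadratics over Q would force √(140) ∈ Q (pairing opposite roots) or √70, √2 ∈ Q (other pairings), all impossible. Hence [Q(γ):Q] = 4 = [Q(√70, √2):Q], so Q(γ) = Q(√70, √2).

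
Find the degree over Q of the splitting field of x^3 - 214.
[K : Q] = 6

The roots of x^3 - 214 are ∛214, ω∛214, ω^2∛214 where ω = e^(2πi/3) is a primitive cube root of unity, so K = Q(∛214, ω). Now [Q(∛214):Q] = 3 (since 214 is not a perfect cube, x^3 - 214 is irreducible) and [Q(ω):Q] = 2. Both 2 and 3 divide [K:Q], and [K:Q] ≤ 3·2 = 6, so [K:Q] = 6. (Equivalently: Q(∛214) ⊂ R but ω ∉ R, so [K : Q(∛214)] = 2.)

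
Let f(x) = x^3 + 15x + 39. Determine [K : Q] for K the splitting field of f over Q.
[K : Q] = 6

By the rational root test, any rational root of the monic integer polynomial f(x) = x^3 + 15x + 39 must be an integer dividing the constant term 39, i.e. one of ±{1, 3, 13, 39}. Evaluating: f(1) = 55, f(-1) = 23, f(3) = 111, f(-3) = -33, f(13) = 2431, f(-13) = -2353, f(39) = 59943, f(-39) = -59865; none is 0, so f has no rational root and is therefore irreducible over Q (a cubic with no linear factor over a field is irreducible). For an irreducible cubic, the Galois group is A_3 or S_3 according as the discriminant disc(f) = -4a^3 - 27b^2 = -4·(15)^3 - 27·(39)^2 = -54567 is or is not a square in Q. Here disc(f) = -54567 is not a perfect square in Q, so the Galois group of f over Q is not contained in A_3 and must be all of S_3. The splitting field has degree |S_3| = 6 over Q, so [K : Q] = 6.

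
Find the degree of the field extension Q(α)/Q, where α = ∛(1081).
[Q(α):Q] = 3

The minimal polynomial of α is x^3 - 1081, irreducible over Q since 1081 is not a perfect cube (so x^3 - 1081 has no rational root). Hence [Q(α):Q] = deg(m_α) = 3.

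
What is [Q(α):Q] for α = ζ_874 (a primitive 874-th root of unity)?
[Q(α):Q] = 396

The minimal polynomial of ζ_874 over Q is the 874-th cyclotomic polynomial Φ_874(x), which is irreducible over Q and has degree φ(874) = 396. Hence [Q(α):Q] = φ(874) = 396.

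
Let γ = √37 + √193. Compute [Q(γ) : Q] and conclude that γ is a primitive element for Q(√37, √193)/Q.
[Q(γ) : Q] = 4 (equivalently, Q(γ) = Q(√37, √193))

Obviously Q(γ) ⊆ Q(√37, √193), and [Q(√37, √193):Q] = 4 (since 37, 193 are distinct squarefree integers > 1 with 7141 not a perfect square). To show equality we compute the minimal polynomial of γ. From γ = √37 + √193: γ^2 = 37 + 2√(7141) + 193 = 230 + 2√(7141), so γ^2 - 230 = 2√(7141); squaring, (γ^2 - 230)^2 = 4·7141, i.e. γ^4 - 460γ^2 + 52900 - 28564 = 0, i.e. γ^4 - 460γ^2 + 24336 = 0. So γ is a root of x^4 - 460x^2 + 24336. This polynomial is irreducible over Q: it has no rational root (each ±√37 ± √193 is irrational), and any factorization into two quadratics over Q would force √(7141) ∈ Q (pairing opposite roots) or √37, √193 ∈ Q (other pairings), all impossible. Hence [Q(γ):Q] = 4 = [Q(√37, √193):Q], so Q(γ) = Q(√37, √193).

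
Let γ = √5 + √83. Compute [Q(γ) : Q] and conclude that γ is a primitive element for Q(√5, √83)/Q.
[Q(γ) : Q] = 4 (equivalently, Q(γ) = Q(√5, √83))

Obviously Q(γ) ⊆ Q(√5, √83), and [Q(√5, √83):Q] = 4 (since 5, 83 are distinct squarefree integers > 1 with 415 not a perfect square). To show equality we compute the minimal polynomial of γ. From γ = √5 + √83: γ^2 = 5 + 2√(415) + 83 = 88 + 2√(415), so γ^2 - 88 = 2√(415); squaring, (γ^2 - 88)^2 = 4·415, i.e. γ^4 - 176γ^2 + 7744 - 1660 = 0, i.e. γ^4 - 176γ^2 + 6084 = 0. So γ is a root of x^4 - 176x^2 + 6084. This polynomial is irreducible over Q: it has no rational root (each ±√5 ± √83 is irrational), and any factorization into two quadratics over Q would force √(415) ∈ Q (pairing opposite roots) or √5, √83 ∈ Q (other pairings), all impossible. Hence [Q(γ):Q] = 4 = [Q(√5, √83):Q], so Q(γ) = Q(√5, √83).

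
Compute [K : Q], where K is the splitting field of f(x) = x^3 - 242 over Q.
[K : Q] = 6

The roots of x^3 - 242 are ∛242, ω∛242, ω^2∛242 where ω = e^(2πi/3) is a primitive cube root of unity, so K = Q(∛242, ω). Now [Q(∛242):Q] = 3 (since 242 is not a perfect cube, x^3 - 242 is irreducible) and [Q(ω):Q] = 2. Both 2 and 3 divide [K:Q], and [K:Q] ≤ 3·2 = 6, so [K:Q] = 6. (Equivalently: Q(∛242) ⊂ R but ω ∉ R, so [K : Q(∛242)] = 2.)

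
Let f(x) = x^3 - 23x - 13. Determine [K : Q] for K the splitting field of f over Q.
[K : Q] = 6

By the rational root test, any rational root of the monic integer polynomial f(x) = x^3 - 23x - 13 must be an integer dividing the constant term -13, i.e. one of ±{1, 13}. Evaluating: f(1) = -35, f(-1) = 9, f(13) = 1885, f(-13) = -1911; none is 0, so f has no rational root and is therefore irreducible over Q (a cubic with no linear factor over a field is irreducible). For an irreducible cubic, the Galois group is A_3 or S_3 according as the discriminant disc(f) = -4a^3 - 27b^2 = -4·(-23)^3 - 27·(-13)^2 = 44105 is or is not a square in Q. Here disc(f) = 44105 is not a perfect square in Q, so the Galois group of f over Q is not contained in A_3 and must be all of S_3. The splitting field has degree |S_3| = 6 over Q, so [K : Q] = 6.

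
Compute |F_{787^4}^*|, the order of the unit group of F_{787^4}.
|F_{787^4}^*| = 383617958160

F_{787^4} has 787^4 = 383617958161 elements; its multiplicative group consists of all nonzero elements, so |F_{787^4}^*| = 383617958161 - 1 = 383617958160. (It is cyclic since any finite subgroup of the multiplicative group of a field is cyclic.)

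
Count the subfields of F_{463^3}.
F_{463^3} has 2 subfields

The subfields of F_{p^n} are exactly the fields F_{p^d} for d | n (each is the fixed field of the unique index-d subgroup of Gal(F_{p^n}/F_p) ≅ Z/nZ). The divisors of n = 3 are {1, 3}, giving 2 subfields: F_{463^1}, F_{463^3}.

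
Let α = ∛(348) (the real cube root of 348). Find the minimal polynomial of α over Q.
m_α(x) = x^3 - 348

α satisfies α^3 = 348, so x^3 - 348 annihilates α. By the rational root test, a rational root p/q (in lowest terms) of x^3 - 348 would satisfy p^3 = 348 q^3, forcing q = 1 and p^3 = 348; but 348 is not a perfect cube, contradiction. A monic cubic over Q with no rational root is irreducible (any nontrivial factorization would include a linear factor). Hence x^3 - 348 is the minimal polynomial of α, and in particular [Q(α):Q] = 3.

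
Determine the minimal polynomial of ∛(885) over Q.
m_α(x) = x^3 - 885

α satisfies α^3 = 885, so x^3 - 885 annihilates α. By the rational root test, a rational root p/q (in lowest terms) of x^3 - 885 would satisfy p^3 = 885 q^3, forcing q = 1 and p^3 = 885; but 885 is not a perfect cube, contradiction. A monic cubic over Q with no rational root is irreducible (any nontrivial factorization would include a linear factor). Hence x^3 - 885 is the minimal polynomial of α, and in particular [Q(α):Q] = 3.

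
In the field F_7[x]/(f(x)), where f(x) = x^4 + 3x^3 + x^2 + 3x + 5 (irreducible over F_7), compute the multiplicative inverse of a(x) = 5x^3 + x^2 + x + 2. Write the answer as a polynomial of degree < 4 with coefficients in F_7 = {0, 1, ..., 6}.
a(x)^(-1) ≡ 4x^3 + 3x + 5 (mod f(x))

Since f is irreducible over F_7, F_7[x]/(f) is a field and a(x) ≠ 0 has an inverse. Apply the extended Euclidean algorithm to f(x) and a(x) in F_7[x]: f(x) = (3x)·a(x) + (5x^2 + 4x + 5);  a(x) = (x + 5)·(5x^2 + 4x + 5) + (4x + 5);  (5x^2 + 4x + 5) = (3x + 6)·(4x + 5) + (3). The last nonzero remainder is the constant 3 = gcd(f, a) in F_7. Back-substituting through the division chain expresses 3 = s(x)·a(x) + t(x)·f(x) with s(x) ≡ 5x^3 + 2x + 1 (mod f), so (5x^3 + 2x + 1)·a(x) ≡ 3 (mod f). Multiplying by 3^(-1) ≡ 5 in F_7 gives a(x)^(-1) ≡ 5·(5x^3 + 2x + 1) ≡ 4x^3 + 3x + 5 (mod f). Check: (5x^3 + x^2 + x + 2)·(4x^3 + 3x + 5) = 6x^6 + 4x^5 + 5x^4 + x^3 + x^2 + 4x + 3 ≡ 1 (mod x^4 + 3x^3 + x^2 + 3x + 5).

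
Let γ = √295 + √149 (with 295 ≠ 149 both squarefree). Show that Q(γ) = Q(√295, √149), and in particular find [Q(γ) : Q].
[Q(γ) : Q] = 4 (equivalently, Q(γ) = Q(√295, √149))

Obviously Q(γ) ⊆ Q(√295, √149), and [Q(√295, √149):Q] = 4 (since 295, 149 are distinct squarefree integers > 1 with 43955 not a perfect square). To show equality we compute the minimal polynomial of γ. From γ = √295 + √149: γ^2 = 295 + 2√(43955) + 149 = 444 + 2√(43955), so γ^2 - 444 = 2√(43955); squaring, (γ^2 - 444)^2 = 4·43955, i.e. γ^4 - 888γ^2 + 197136 - 175820 = 0, i.e. γ^4 - 888γ^2 + 21316 = 0. So γ is a root of x^4 - 888x^2 + 21316. This polynomial is irreducible over Q: it has no rational root (each ±√295 ± √149 is irrational), and any factorization into two quadratics over Q would force √(43955) ∈ Q (pairing opposite roots) or √295, √149 ∈ Q (other pairings), all impossible. Hence [Q(γ):Q] = 4 = [Q(√295, √149):Q], so Q(γ) = Q(√295, √149).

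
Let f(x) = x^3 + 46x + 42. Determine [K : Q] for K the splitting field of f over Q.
[K : Q] = 6

By the rational root test, any rational root of the monic integer polynomial f(x) = x^3 + 46x + 42 must be an integer dividing the constant term 42, i.e. one of ±{1, 2, 3, 6, 7, 14, 21, 42}. Evaluating: f(1) = 89, f(-1) = -5, f(2) = 142, f(-2) = -58, f(3) = 207, f(-3) = -123, f(6) = 534, f(-6) = -450, f(7) = 707, f(-7) = -623, f(14) = 3430, f(-14) = -3346, f(21) = 10269, f(-21) = -10185, f(42) = 76062, f(-42) = -75978; none is 0, so f has no rational root and is therefore irreducible over Q (a cubic with no linear factor over a field is irreducible). For an irreducible cubic, the Galois group is A_3 or S_3 according as the discriminant disc(f) = -4a^3 - 27b^2 = -4·(46)^3 - 27·(42)^2 = -436972 is or is not a square in Q. Here disc(f) = -436972 is not a perfect square in Q, so the Galois group of f over Q is not contained in A_3 and must be all of S_3. The splitting field has degree |S_3| = 6 over Q, so [K : Q] = 6.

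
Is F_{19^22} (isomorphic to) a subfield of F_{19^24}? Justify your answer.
No: F_{19^22} is not a subfield of F_{19^24}

F_{p^m} embeds in F_{p^n} iff m | n. Here 22 ∤ 24 (since 24 = 1·22 + 2 with remainder 2 ≠ 0), so F_{19^22} is not a subfield of F_{19^24}. Equivalently: if it were, the tower law would give 22 = [F_{19^22}:F_19] dividing [F_{19^24}:F_19] = 24, contradiction.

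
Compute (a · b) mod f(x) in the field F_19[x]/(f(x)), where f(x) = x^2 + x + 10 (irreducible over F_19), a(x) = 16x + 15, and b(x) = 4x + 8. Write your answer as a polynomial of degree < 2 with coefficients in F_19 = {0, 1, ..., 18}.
a · b ≡ 10x + 12 (mod f(x))

Multiply in F_19[x]: a(x)·b(x) = (16x + 15)·(4x + 8) = 7x^2 + 17x + 6. This has degree ≥ 2, so divide by f(x) over F_19: 7x^2 + 17x + 6 = (7)·(x^2 + x + 10) + (10x + 12). Hence a·b ≡ 10x + 12 (mod f). (F_19[x]/(f) is a field with 19^2 = 361 elements since f is irreducible of degree 2.)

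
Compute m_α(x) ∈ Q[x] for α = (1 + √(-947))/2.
m_α(x) = x^2 - x + 237

From 2α - 1 = √(-947), squaring gives (2α - 1)^2 = -947, i.e. 4α^2 - 4α + 1 = -947, so α^2 - α + (1 + 947)/4 = 0. Since -947 ≡ 1 (mod 4), (1 + 947)/4 = 237 ∈ Z. The polynomial x^2 - x + 237 has discriminant 1 - 4·(237) = -947, which is not a perfect square in Q (d = -947 is squarefree and ≠ 1), so x^2 - x + 237 is irreducible over Q. It is the minimal polynomial of α.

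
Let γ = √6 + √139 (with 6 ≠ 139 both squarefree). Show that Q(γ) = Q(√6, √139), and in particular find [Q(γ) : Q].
[Q(γ) : Q] = 4 (equivalently, Q(γ) = Q(√6, √139))

Obviously Q(γ) ⊆ Q(√6, √139), and [Q(√6, √139):Q] = 4 (since 6, 139 are distinct squarefree integers > 1 with 834 not a perfect square). To show equality we compute the minimal polynomial of γ. From γ = √6 + √139: γ^2 = 6 + 2√(834) + 139 = 145 + 2√(834), so γ^2 - 145 = 2√(834); squaring, (γ^2 - 145)^2 = 4·834, i.e. γ^4 - 290γ^2 + 21025 - 3336 = 0, i.e. γ^4 - 290γ^2 + 17689 = 0. So γ is a root of x^4 - 290x^2 + 17689. This polynomial is irreducible over Q: it has no rational root (each ±√6 ± √139 is irrational), and any factorization into two quadratics over Q would force √(834) ∈ Q (pairing opposite roots) or √6, √139 ∈ Q (other pairings), all impossible. Hence [Q(γ):Q] = 4 = [Q(√6, √139):Q], so Q(γ) = Q(√6, √139).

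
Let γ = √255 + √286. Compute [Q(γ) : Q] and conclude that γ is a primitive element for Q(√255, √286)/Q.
[Q(γ) : Q] = 4 (equivalently, Q(γ) = Q(√255, √286))

Obviously Q(γ) ⊆ Q(√255, √286), and [Q(√255, √286):Q] = 4 (since 255, 286 are distinct squarefree integers > 1 with 72930 not a perfect square). To show equality we compute the minimal polynomial of γ. From γ = √255 + √286: γ^2 = 255 + 2√(72930) + 286 = 541 + 2√(72930), so γ^2 - 541 = 2√(72930); squaring, (γ^2 - 541)^2 = 4·72930, i.e. γ^4 - 1082γ^2 + 292681 - 291720 = 0, i.e. γ^4 - 1082γ^2 + 961 = 0. So γ is a root of x^4 - 1082x^2 + 961. This polynomial is irreducible over Q: it has no rational root (each ±√255 ± √286 is irrational), and any factorization into two quadratics over Q would force √(72930) ∈ Q (pairing opposite roots) or √255, √286 ∈ Q (other pairings), all impossible. Hence [Q(γ):Q] = 4 = [Q(√255, √286):Q], so Q(γ) = Q(√255, √286).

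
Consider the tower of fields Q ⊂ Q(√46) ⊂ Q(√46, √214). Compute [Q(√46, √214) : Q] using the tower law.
[Q(√46, √214) : Q] = 4

[Q(√46):Q] = 2 (min poly x^2 - 46, irreducible since 46 is squarefree > 1). For the top step, suppose √214 ∈ Q(√46), say √214 = c + d√46 with c, d ∈ Q. Squaring: 214 = c^2 + 46d^2 + 2cd√46. Since √46 ∉ Q this forces 2cd = 0. If d = 0 then √214 = c ∈ Q, contradicting 214 squarefree > 1. If c = 0 then 214 = 46d^2, so 46·214 = (46d)^2 is a perfect square in Q — but 46·214 = 9844 is not a perfect square (since 46 and 214 are distinct squarefree integers). Contradiction. Hence √214 ∉ Q(√46), so x^2 - 214 stays irreducible over Q(√46) and [Q(√46, √214) : Q(√46)] = 2. By the tower law, [Q(√46, √214) : Q] = 2 · 2 = 4.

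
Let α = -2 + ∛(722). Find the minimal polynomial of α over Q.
m_α(x) = x^3 + 6x^2 + 12x - 714

Set β = α + 2 = ∛(722), so β^3 = 722. Then (α + 2)^3 - 722 = 0, i.e. α is a root of g(x) = (x + 2)^3 - 722 = x^3 + 6x^2 + 12x - 714. Since g(x) = h(x + 2) where h(x) = x^3 - 722, and h is irreducible over Q (because 722 is not a perfect cube, so h has no rational root, and a monic cubic with no rational root is irreducible), g is also irreducible (irreducibility is preserved under the substitution x → x + 2). Hence m_α(x) = x^3 + 6x^2 + 12x - 714.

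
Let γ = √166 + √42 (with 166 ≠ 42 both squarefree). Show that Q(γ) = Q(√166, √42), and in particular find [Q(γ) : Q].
[Q(γ) : Q] = 4 (equivalently, Q(γ) = Q(√166, √42))

Obviously Q(γ) ⊆ Q(√166, √42), and [Q(√166, √42):Q] = 4 (since 166, 42 are distinct squarefree integers > 1 with 6972 not a perfect square). To show equality we compute the minimal polynomial of γ. From γ = √166 + √42: γ^2 = 166 + 2√(6972) + 42 = 208 + 2√(6972), so γ^2 - 208 = 2√(6972); squaring, (γ^2 - 208)^2 = 4·6972, i.e. γ^4 - 416γ^2 + 43264 - 27888 = 0, i.e. γ^4 - 416γ^2 + 15376 = 0. So γ is a root of x^4 - 416x^2 + 15376. This polynomial is irreducible over Q: it has no rational root (each ±√166 ± √42 is irrational), and any factorization into two quadratics over Q would force √(6972) ∈ Q (pairing opposite roots) or √166, √42 ∈ Q (other pairings), all impossible. Hence [Q(γ):Q] = 4 = [Q(√166, √42):Q], so Q(γ) = Q(√166, √42).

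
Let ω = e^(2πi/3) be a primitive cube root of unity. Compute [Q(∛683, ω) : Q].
[Q(∛683, ω) : Q] = 6

[Q(∛683):Q] = 3 (min poly x^3 - 683, irreducible since 683 is not a perfect cube). [Q(ω):Q] = 2 (min poly x^2 + x + 1). Since Q(∛683) ⊂ R and ω ∉ R, we have ω ∉ Q(∛683), so x^2 + x + 1 remains irreducible over Q(∛683) and [Q(∛683, ω) : Q(∛683)] = 2. By the tower law, [Q(∛683, ω) : Q] = 3 · 2 = 6. (In fact Q(∛683, ω) is the splitting field of x^3 - 683 over Q.)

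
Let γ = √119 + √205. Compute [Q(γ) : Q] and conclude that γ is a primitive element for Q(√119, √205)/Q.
[Q(γ) : Q] = 4 (equivalently, Q(γ) = Q(√119, √205))

Obviously Q(γ) ⊆ Q(√119, √205), and [Q(√119, √205):Q] = 4 (since 119, 205 are distinct squarefree integers > 1 with 24395 not a perfect square). To show equality we compute the minimal polynomial of γ. From γ = √119 + √205: γ^2 = 119 + 2√(24395) + 205 = 324 + 2√(24395), so γ^2 - 324 = 2√(24395); squaring, (γ^2 - 324)^2 = 4·24395, i.e. γ^4 - 648γ^2 + 104976 - 97580 = 0, i.e. γ^4 - 648γ^2 + 7396 = 0. So γ is a root of x^4 - 648x^2 + 7396. This polynomial is irreducible over Q: it has no rational root (each ±√119 ± √205 is irrational), and any factorization into two quadratics over Q would force √(24395) ∈ Q (pairing opposite roots) or √119, √205 ∈ Q (other pairings), all impossible. Hence [Q(γ):Q] = 4 = [Q(√119, √205):Q], so Q(γ) = Q(√119, √205).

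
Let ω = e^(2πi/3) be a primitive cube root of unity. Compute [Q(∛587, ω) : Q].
[Q(∛587, ω) : Q] = 6

[Q(∛587):Q] = 3 (min poly x^3 - 587, irreducible since 587 is not a perfect cube). [Q(ω):Q] = 2 (min poly x^2 + x + 1). Since Q(∛587) ⊂ R and ω ∉ R, we have ω ∉ Q(∛587), so x^2 + x + 1 remains irreducible over Q(∛587) and [Q(∛587, ω) : Q(∛587)] = 2. By the tower law, [Q(∛587, ω) : Q] = 3 · 2 = 6. (In fact Q(∛587, ω) is the splitting field of x^3 - 587 over Q.)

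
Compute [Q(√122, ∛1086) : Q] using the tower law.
[Q(√122, ∛1086) : Q] = 6

Let L = Q(√122, ∛1086). Since Q(√122) ⊂ L and [Q(√122):Q] = 2, the tower law gives 2 | [L:Q]. Likewise Q(∛1086) ⊂ L with [Q(∛1086):Q] = 3 (because 1086 is not a perfect cube), so 3 | [L:Q]. As gcd(2,3) = 1, [L:Q] is divisible by 6. Conversely L is generated over Q by √122 and ∛1086, so [L:Q] ≤ 2·3 = 6. Therefore [Q(√122, ∛1086) : Q] = 6.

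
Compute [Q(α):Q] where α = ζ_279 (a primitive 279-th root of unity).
[Q(α):Q] = 180

The minimal polynomial of ζ_279 over Q is the 279-th cyclotomic polynomial Φ_279(x), which is irreducible over Q and has degree φ(279) = 180. Hence [Q(α):Q] = φ(279) = 180.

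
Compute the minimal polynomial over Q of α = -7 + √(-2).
m_α(x) = x^2 + 14x + 51

From α + 7 = √(-2), squaring gives (α + 7)^2 = -2, i.e. α^2 + 14α + 49 = -2, so α^2 + 14α + 51 = 0. The discriminant of x^2 + 14x + 51 is (14)^2 - 4·(51) = 196 - 204 = -8, and 4·(-2) is not a perfect square in Q since -2 is squarefree and ≠ 1. Hence x^2 + 14x + 51 is irreducible over Q and is the minimal polynomial of α.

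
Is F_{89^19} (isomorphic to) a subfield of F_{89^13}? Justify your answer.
No: F_{89^19} is not a subfield of F_{89^13}

F_{p^m} embeds in F_{p^n} iff m | n. Here 19 ∤ 13 (since 13 = 0·19 + 13 with remainder 13 ≠ 0), so F_{89^19} is not a subfield of F_{89^13}. Equivalently: if it were, the tower law would give 19 = [F_{89^19}:F_89] dividing [F_{89^13}:F_89] = 13, contradiction.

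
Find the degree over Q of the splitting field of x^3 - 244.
[K : Q] = 6

The roots of x^3 - 244 are ∛244, ω∛244, ω^2∛244 where ω = e^(2πi/3) is a primitive cube root of unity, so K = Q(∛244, ω). Now [Q(∛244):Q] = 3 (since 244 is not a perfect cube, x^3 - 244 is irreducible) and [Q(ω):Q] = 2. Both 2 and 3 divide [K:Q], and [K:Q] ≤ 3·2 = 6, so [K:Q] = 6. (Equivalently: Q(∛244) ⊂ R but ω ∉ R, so [K : Q(∛244)] = 2.)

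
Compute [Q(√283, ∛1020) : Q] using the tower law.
[Q(√283, ∛1020) : Q] = 6

Let L = Q(√283, ∛1020). Since Q(√283) ⊂ L and [Q(√283):Q] = 2, the tower law gives 2 | [L:Q]. Likewise Q(∛1020) ⊂ L with [Q(∛1020):Q] = 3 (because 1020 is not a perfect cube), so 3 | [L:Q]. As gcd(2,3) = 1, [L:Q] is divisible by 6. Conversely L is generated over Q by √283 and ∛1020, so [L:Q] ≤ 2·3 = 6. Therefore [Q(√283, ∛1020) : Q] = 6.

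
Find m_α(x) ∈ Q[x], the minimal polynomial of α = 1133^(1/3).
m_α(x) = x^3 - 1133

α satisfies α^3 = 1133, so x^3 - 1133 annihilates α. By the rational root test, a rational root p/q (in lowest terms) of x^3 - 1133 would satisfy p^3 = 1133 q^3, forcing q = 1 and p^3 = 1133; but 1133 is not a perfect cube, contradiction. A monic cubic over Q with no rational root is irreducible (any nontrivial factorization would include a linear factor). Hence x^3 - 1133 is the minimal polynomial of α, and in particular [Q(α):Q] = 3.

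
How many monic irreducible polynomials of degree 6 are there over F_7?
There are 19544 monic irreducible polynomials of degree 6 over F_7

Each element of F_{7^6} that lies in no proper subfield is a root of exactly one monic irreducible of degree 6 over F_7, and each such polynomial has 6 distinct roots in F_{7^6}. By Möbius inversion the count is N_7(6) = (1/6) Σ_{d|6} μ(6/d) · 7^d = (1/6)(μ(6)·7^1 + μ(3)·7^2 + μ(2)·7^3 + μ(1)·7^6) = 117264/6 = 19544.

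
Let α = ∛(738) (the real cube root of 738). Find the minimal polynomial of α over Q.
m_α(x) = x^3 - 738

α satisfies α^3 = 738, so x^3 - 738 annihilates α. By the rational root test, a rational root p/q (in lowest terms) of x^3 - 738 would satisfy p^3 = 738 q^3, forcing q = 1 and p^3 = 738; but 738 is not a perfect cube, contradiction. A monic cubic over Q with no rational root is irreducible (any nontrivial factorization would include a linear factor). Hence x^3 - 738 is the minimal polynomial of α, and in particular [Q(α):Q] = 3.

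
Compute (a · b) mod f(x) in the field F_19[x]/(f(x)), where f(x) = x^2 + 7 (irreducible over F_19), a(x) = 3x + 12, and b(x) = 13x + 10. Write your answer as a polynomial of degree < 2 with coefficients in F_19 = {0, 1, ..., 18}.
a · b ≡ 15x + 18 (mod f(x))

Multiply in F_19[x]: a(x)·b(x) = (3x + 12)·(13x + 10) = x^2 + 15x + 6. This has degree ≥ 2, so divide by f(x) over F_19: x^2 + 15x + 6 = (1)·(x^2 + 7) + (15x + 18). Hence a·b ≡ 15x + 18 (mod f). (F_19[x]/(f) is a field with 19^2 = 361 elements since f is irreducible of degree 2.)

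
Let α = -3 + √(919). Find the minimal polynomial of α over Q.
m_α(x) = x^2 + 6x - 910

From α + 3 = √(919), squaring gives (α + 3)^2 = 919, i.e. α^2 + 6α + 9 = 919, so α^2 + 6α - 910 = 0. The discriminant of x^2 + 6x - 910 is (6)^2 - 4·(-910) = 36 + 3640 = 3676, and 4·(919) is not a perfect square in Q since 919 is squarefree and ≠ 1. Hence x^2 + 6x - 910 is irreducible over Q and is the minimal polynomial of α.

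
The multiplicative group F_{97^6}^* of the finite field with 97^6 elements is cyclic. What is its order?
|F_{97^6}^*| = 832972004928

F_{97^6} has 97^6 = 832972004929 elements; its multiplicative group consists of all nonzero elements, so |F_{97^6}^*| = 832972004929 - 1 = 832972004928. (It is cyclic since any finite subgroup of the multiplicative group of a field is cyclic.)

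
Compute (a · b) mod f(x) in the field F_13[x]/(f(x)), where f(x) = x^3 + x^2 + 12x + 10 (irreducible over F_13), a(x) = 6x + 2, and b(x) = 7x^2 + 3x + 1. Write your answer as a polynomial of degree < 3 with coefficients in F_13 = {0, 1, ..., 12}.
a · b ≡ 3x^2 + 2x + 11 (mod f(x))

Multiply in F_13[x]: a(x)·b(x) = (6x + 2)·(7x^2 + 3x + 1) = 3x^3 + 6x^2 + 12x + 2. This has degree ≥ 3, so divide by f(x) over F_13: 3x^3 + 6x^2 + 12x + 2 = (3)·(x^3 + x^2 + 12x + 10) + (3x^2 + 2x + 11). Hence a·b ≡ 3x^2 + 2x + 11 (mod f). (F_13[x]/(f) is a field with 13^3 = 2197 elements since f is irreducible of degree 3.)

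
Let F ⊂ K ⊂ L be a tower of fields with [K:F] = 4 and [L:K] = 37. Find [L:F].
[L:F] = 148

The tower law says that for any tower of field extensions F ⊂ K ⊂ L with finite degrees, [L:F] = [L:K] · [K:F]. Here this gives [L:F] = 37 · 4 = 148.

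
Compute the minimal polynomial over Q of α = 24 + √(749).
m_α(x) = x^2 - 48x - 173

From α - 24 = √(749), squaring gives (α - 24)^2 = 749, i.e. α^2 - 48α + 576 = 749, so α^2 - 48α - 173 = 0. The discriminant of x^2 - 48x - 173 is (-48)^2 - 4·(-173) = 2304 + 692 = 2996, and 4·(749) is not a perfect square in Q since 749 is squarefree and ≠ 1. Hence x^2 - 48x - 173 is irreducible over Q and is the minimal polynomial of α.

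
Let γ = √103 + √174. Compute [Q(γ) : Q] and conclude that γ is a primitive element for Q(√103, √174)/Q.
[Q(γ) : Q] = 4 (equivalently, Q(γ) = Q(√103, √174))

Obviously Q(γ) ⊆ Q(√103, √174), and [Q(√103, √174):Q] = 4 (since 103, 174 are distinct squarefree integers > 1 with 17922 not a perfect square). To show equality we compute the minimal polynomial of γ. From γ = √103 + √174: γ^2 = 103 + 2√(17922) + 174 = 277 + 2√(17922), so γ^2 - 277 = 2√(17922); squaring, (γ^2 - 277)^2 = 4·17922, i.e. γ^4 - 554γ^2 + 76729 - 71688 = 0, i.e. γ^4 - 554γ^2 + 5041 = 0. So γ is a root of x^4 - 554x^2 + 5041. This polynomial is irreducible over Q: it has no rational root (each ±√103 ± √174 is irrational), and any factorization into two quadratics over Q would force √(17922) ∈ Q (pairing opposite roots) or √103, √174 ∈ Q (other pairings), all impossible. Hence [Q(γ):Q] = 4 = [Q(√103, √174):Q], so Q(γ) = Q(√103, √174).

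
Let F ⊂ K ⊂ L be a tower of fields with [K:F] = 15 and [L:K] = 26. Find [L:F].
[L:F] = 390

The tower law says that for any tower of field extensions F ⊂ K ⊂ L with finite degrees, [L:F] = [L:K] · [K:F]. Here this gives [L:F] = 26 · 15 = 390.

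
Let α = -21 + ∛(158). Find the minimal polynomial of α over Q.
m_α(x) = x^3 + 63x^2 + 1323x + 9103

Set β = α + 21 = ∛(158), so β^3 = 158. Then (α + 21)^3 - 158 = 0, i.e. α is a root of g(x) = (x + 21)^3 - 158 = x^3 + 63x^2 + 1323x + 9103. Since g(x) = h(x + 21) where h(x) = x^3 - 158, and h is irreducible over Q (because 158 is not a perfect cube, so h has no rational root, and a monic cubic with no rational root is irreducible), g is also irreducible (irreducibility is preserved under the substitution x → x + 21). Hence m_α(x) = x^3 + 63x^2 + 1323x + 9103.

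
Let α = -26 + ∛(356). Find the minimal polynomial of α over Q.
m_α(x) = x^3 + 78x^2 + 2028x + 17220

Set β = α + 26 = ∛(356), so β^3 = 356. Then (α + 26)^3 - 356 = 0, i.e. α is a root of g(x) = (x + 26)^3 - 356 = x^3 + 78x^2 + 2028x + 17220. Since g(x) = h(x + 26) where h(x) = x^3 - 356, and h is irreducible over Q (because 356 is not a perfect cube, so h has no rational root, and a monic cubic with no rational root is irreducible), g is also irreducible (irreducibility is preserved under the substitution x → x + 26). Hence m_α(x) = x^3 + 78x^2 + 2028x + 17220.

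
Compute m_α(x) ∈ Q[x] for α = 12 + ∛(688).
m_α(x) = x^3 - 36x^2 + 432x - 2416

Set β = α - 12 = ∛(688), so β^3 = 688. Then (α - 12)^3 - 688 = 0, i.e. α is a root of g(x) = (x - 12)^3 - 688 = x^3 - 36x^2 + 432x - 2416. Since g(x) = h(x - 12) where h(x) = x^3 - 688, and h is irreducible over Q (because 688 is not a perfect cube, so h has no rational root, and a monic cubic with no rational root is irreducible), g is also irreducible (irreducibility is preserved under the substitution x → x - 12). Hence m_α(x) = x^3 - 36x^2 + 432x - 2416.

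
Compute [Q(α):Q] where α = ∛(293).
[Q(α):Q] = 3

The minimal polynomial of α is x^3 - 293, irreducible over Q since 293 is not a perfect cube (so x^3 - 293 has no rational root). Hence [Q(α):Q] = deg(m_α) = 3.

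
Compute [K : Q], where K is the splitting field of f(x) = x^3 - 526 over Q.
[K : Q] = 6

The roots of x^3 - 526 are ∛526, ω∛526, ω^2∛526 where ω = e^(2πi/3) is a primitive cube root of unity, so K = Q(∛526, ω). Now [Q(∛526):Q] = 3 (since 526 is not a perfect cube, x^3 - 526 is irreducible) and [Q(ω):Q] = 2. Both 2 and 3 divide [K:Q], and [K:Q] ≤ 3·2 = 6, so [K:Q] = 6. (Equivalently: Q(∛526) ⊂ R but ω ∉ R, so [K : Q(∛526)] = 2.)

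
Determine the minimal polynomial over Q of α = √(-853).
m_α(x) = x^2 + 853

α satisfies α^2 + 853 = 0, so x^2 + 853 annihilates α. Since d = -853 is squarefree and ≠ 1, it is not a perfect square in Q, so x^2 + 853 has no rational root and is therefore irreducible over Q (a degree-2 polynomial over a field is irreducible iff it has no root). Hence m_α(x) = x^2 + 853.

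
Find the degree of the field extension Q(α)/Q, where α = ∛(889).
[Q(α):Q] = 3

The minimal polynomial of α is x^3 - 889, irreducible over Q since 889 is not a perfect cube (so x^3 - 889 has no rational root). Hence [Q(α):Q] = deg(m_α) = 3.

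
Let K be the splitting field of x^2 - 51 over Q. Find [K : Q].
[K : Q] = 2

f(x) = x^2 - 51 factors as (x - √51)(x + √51). The splitting field is K = Q(√51). Since 51 is squarefree and > 1, it is not a perfect square, so x^2 - 51 is irreducible over Q and [Q(√51) : Q] = 2. Hence [K : Q] = 2.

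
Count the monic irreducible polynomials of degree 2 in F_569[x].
There are 161596 monic irreducible polynomials of degree 2 over F_569

Each element of F_{569^2} that lies in no proper subfield is a root of exactly one monic irreducible of degree 2 over F_569, and each such polynomial has 2 distinct roots in F_{569^2}. By Möbius inversion the count is N_569(2) = (1/2) Σ_{d|2} μ(2/d) · 569^d = (1/2)(μ(2)·569^1 + μ(1)·569^2) = 323192/2 = 161596.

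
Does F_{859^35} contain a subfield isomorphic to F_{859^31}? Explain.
No: F_{859^31} is not a subfield of F_{859^35}

F_{p^m} embeds in F_{p^n} iff m | n. Here 31 ∤ 35 (since 35 = 1·31 + 4 with remainder 4 ≠ 0), so F_{859^31} is not a subfield of F_{859^35}. Equivalently: if it were, the tower law would give 31 = [F_{859^31}:F_859] dividing [F_{859^35}:F_859] = 35, contradiction.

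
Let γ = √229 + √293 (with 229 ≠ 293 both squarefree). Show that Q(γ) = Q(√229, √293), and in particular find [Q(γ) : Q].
[Q(γ) : Q] = 4 (equivalently, Q(γ) = Q(√229, √293))

Obviously Q(γ) ⊆ Q(√229, √293), and [Q(√229, √293):Q] = 4 (since 229, 293 are distinct squarefree integers > 1 with 67097 not a perfect square). To show equality we compute the minimal polynomial of γ. From γ = √229 + √293: γ^2 = 229 + 2√(67097) + 293 = 522 + 2√(67097), so γ^2 - 522 = 2√(67097); squaring, (γ^2 - 522)^2 = 4·67097, i.e. γ^4 - 1044γ^2 + 272484 - 268388 = 0, i.e. γ^4 - 1044γ^2 + 4096 = 0. So γ is a root of x^4 - 1044x^2 + 4096. This polynomial is irreducible over Q: it has no rational root (each ±√229 ± √293 is irrational), and any factorization into two quadratics over Q would force √(67097) ∈ Q (pairing opposite roots) or √229, √293 ∈ Q (other pairings), all impossible. Hence [Q(γ):Q] = 4 = [Q(√229, √293):Q], so Q(γ) = Q(√229, √293).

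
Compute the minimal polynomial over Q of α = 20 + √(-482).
m_α(x) = x^2 - 40x + 882

From α - 20 = √(-482), squaring gives (α - 20)^2 = -482, i.e. α^2 - 40α + 400 = -482, so α^2 - 40α + 882 = 0. The discriminant of x^2 - 40x + 882 is (-40)^2 - 4·(882) = 1600 - 3528 = -1928, and 4·(-482) is not a perfect square in Q since -482 is squarefree and ≠ 1. Hence x^2 - 40x + 882 is irreducible over Q and is the minimal polynomial of α.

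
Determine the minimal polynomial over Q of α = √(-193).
m_α(x) = x^2 + 193

α satisfies α^2 + 193 = 0, so x^2 + 193 annihilates α. Since d = -193 is squarefree and ≠ 1, it is not a perfect square in Q, so x^2 + 193 has no rational root and is therefore irreducible over Q (a degree-2 polynomial over a field is irreducible iff it has no root). Hence m_α(x) = x^2 + 193.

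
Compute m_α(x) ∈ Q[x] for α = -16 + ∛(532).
m_α(x) = x^3 + 48x^2 + 768x + 3564

Set β = α + 16 = ∛(532), so β^3 = 532. Then (α + 16)^3 - 532 = 0, i.e. α is a root of g(x) = (x + 16)^3 - 532 = x^3 + 48x^2 + 768x + 3564. Since g(x) = h(x + 16) where h(x) = x^3 - 532, and h is irreducible over Q (because 532 is not a perfect cube, so h has no rational root, and a monic cubic with no rational root is irreducible), g is also irreducible (irreducibility is preserved under the substitution x → x + 16). Hence m_α(x) = x^3 + 48x^2 + 768x + 3564.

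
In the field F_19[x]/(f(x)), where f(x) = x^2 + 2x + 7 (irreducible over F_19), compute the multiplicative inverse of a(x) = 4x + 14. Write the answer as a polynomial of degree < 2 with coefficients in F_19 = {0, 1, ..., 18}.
a(x)^(-1) ≡ 12x + 1 (mod f(x))

Since f is irreducible over F_19, F_19[x]/(f) is a field and a(x) ≠ 0 has an inverse. Apply the extended Euclidean algorithm to f(x) and a(x) in F_19[x]: f(x) = (5x + 2)·a(x) + (17). The last nonzero remainder is the constant 17 = gcd(f, a) in F_19. Back-substituting through the division chain expresses 17 = s(x)·a(x) + t(x)·f(x) with s(x) ≡ 14x + 17 (mod f), so (14x + 17)·a(x) ≡ 17 (mod f). Multiplying by 17^(-1) ≡ 9 in F_19 gives a(x)^(-1) ≡ 9·(14x + 17) ≡ 12x + 1 (mod f). Check: (4x + 14)·(12x + 1) = 10x^2 + x + 14 ≡ 1 (mod x^2 + 2x + 7).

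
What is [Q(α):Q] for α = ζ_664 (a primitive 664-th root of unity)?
[Q(α):Q] = 328

The minimal polynomial of ζ_664 over Q is the 664-th cyclotomic polynomial Φ_664(x), which is irreducible over Q and has degree φ(664) = 328. Hence [Q(α):Q] = φ(664) = 328.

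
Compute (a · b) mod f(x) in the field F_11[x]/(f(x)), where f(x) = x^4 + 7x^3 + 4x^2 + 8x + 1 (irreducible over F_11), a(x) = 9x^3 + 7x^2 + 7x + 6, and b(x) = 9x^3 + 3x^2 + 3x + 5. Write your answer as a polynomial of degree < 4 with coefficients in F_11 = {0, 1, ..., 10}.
a · b ≡ x^3 + 6x^2 + 8x + 6 (mod f(x))

Multiply in F_11[x]: a(x)·b(x) = (9x^3 + 7x^2 + 7x + 6)·(9x^3 + 3x^2 + 3x + 5) = 4x^6 + 2x^5 + x^4 + 9x^3 + 8x^2 + 9x + 8. This has degree ≥ 4, so divide by f(x) over F_11: 4x^6 + 2x^5 + x^4 + 9x^3 + 8x^2 + 9x + 8 = (4x^2 + 7x + 2)·(x^4 + 7x^3 + 4x^2 + 8x + 1) + (x^3 + 6x^2 + 8x + 6). Hence a·b ≡ x^3 + 6x^2 + 8x + 6 (mod f). (F_11[x]/(f) is a field with 11^4 = 14641 elements since f is irreducible of degree 4.)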